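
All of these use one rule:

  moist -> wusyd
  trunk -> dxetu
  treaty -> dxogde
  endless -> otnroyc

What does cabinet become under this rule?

mgloxkd

Shifts by position in moist: pos 0: m→w (+10), pos 1: o→u (+6), pos 2: i→s (+10), pos 3: s→y (+6) — repeating every 2. A repeating key of period 2 is used — shifts +10, +6 over and over.
Applying it to cabinet: c+10=m, a+6=g, b+10=l, i+6=o, n+10=x, e+6=k, t+10=d.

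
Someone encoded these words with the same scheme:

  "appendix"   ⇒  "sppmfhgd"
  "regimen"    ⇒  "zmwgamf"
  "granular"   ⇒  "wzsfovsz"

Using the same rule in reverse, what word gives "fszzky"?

narrow

a(0)→s(18) and p(15)→p(15) fit y≡5x+18 (mod 26); the inverse of 5 mod 26 is 21. Treating letters as 0–25, the rule is x ↦ 5x + 18 (mod 26).
Reversing it on fszzky: f(5)→21·(5−18)≡13=n; s(18)→21·(18−18)≡0=a; z(25)→21·(25−18)≡17=r; z(25)→21·(25−18)≡17=r; k(10)→21·(10−18)≡14=o; y(24)→21·(24−18)≡22=w (all mod 26).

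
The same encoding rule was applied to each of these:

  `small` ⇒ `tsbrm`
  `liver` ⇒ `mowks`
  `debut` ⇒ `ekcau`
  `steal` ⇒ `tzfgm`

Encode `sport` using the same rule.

tvpxu

A repeating key of period 2 is used — shifts +1, +6 over and over.
Applying it to sport: s+1=t, p+6=v, o+1=p, r+6=x, t+1=u.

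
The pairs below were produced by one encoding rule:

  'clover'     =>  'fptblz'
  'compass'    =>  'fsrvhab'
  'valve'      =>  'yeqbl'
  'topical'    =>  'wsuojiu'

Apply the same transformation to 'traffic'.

wvflmql

In clover: c→f is +3, l→p is +4, o→t is +5, v→b is +6 — the shift increases by 1 each position. The shift increases by 1 at each position, starting from +3: 3, 4, 5, ….
On traffic: t+3=w, r+4=v, a+5=f, f+6=l, f+7=m, i+8=q, c+9=l.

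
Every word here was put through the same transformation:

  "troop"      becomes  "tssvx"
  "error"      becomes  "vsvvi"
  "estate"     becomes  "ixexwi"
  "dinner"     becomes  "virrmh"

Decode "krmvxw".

Read the word backwards and shift each letter +4.
Decoding krmvxw: shift back: k−4=g, r−4=n, m−4=i, v−4=r, x−4=t, w−4=s → gnirts; then reverse → string.

string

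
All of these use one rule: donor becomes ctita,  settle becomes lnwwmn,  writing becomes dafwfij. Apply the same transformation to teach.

Each letter's alphabet position (a=0..z=25) is mapped through 11·x+21 mod 26 — an affine cipher.
For teach: t(19)→11·19+21≡22=w; e(4)→11·4+21≡13=n; a(0)→11·0+21≡21=v; c(2)→11·2+21≡17=r; h(7)→11·7+21≡20=u (all mod 26).

wnvru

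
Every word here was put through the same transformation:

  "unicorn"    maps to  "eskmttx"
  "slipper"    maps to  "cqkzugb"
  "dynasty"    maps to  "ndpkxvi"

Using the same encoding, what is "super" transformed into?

czrow

Shifts by position in unicorn: pos 0: u→e (+10), pos 1: n→s (+5), pos 2: i→k (+2), pos 3: c→m (+10), pos 4: o→t (+5), pos 5: r→t (+2) — repeating every 3. The shifts repeat in a cycle of length 3: positions 0,1,… shift by +10, +5, +2, then the pattern repeats.
Applying it to super: s+10=c, u+5=z, p+2=r, e+10=o, r+5=w.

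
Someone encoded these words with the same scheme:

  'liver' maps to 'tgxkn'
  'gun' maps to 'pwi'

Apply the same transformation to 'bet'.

vgd

The output letters match the input read backwards, each shifted +2: liver reversed is revil. The word is reversed, then every letter is shifted forward by 2.
For bet: reverse → teb; then shift: t+2=v, e+2=g, b+2=d.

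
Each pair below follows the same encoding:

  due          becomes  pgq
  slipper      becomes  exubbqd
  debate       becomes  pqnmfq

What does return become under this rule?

Compare letters: d→p is +12, u→g is +12, e→q is +12 — a constant shift. Every letter moves 12 places later in the alphabet, wrapping around z→a.
For return: r+12=d, e+12=q, t+12=f, u+12=g, r+12=d, n+12=z.

dqfgdz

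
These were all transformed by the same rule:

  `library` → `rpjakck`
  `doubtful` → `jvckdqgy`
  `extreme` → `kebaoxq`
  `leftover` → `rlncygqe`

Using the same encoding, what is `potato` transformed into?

In library: l→r is +6, i→p is +7, b→j is +8, r→a is +9 — the shift increases by 1 each position. The shift increases by 1 at each position, starting from +6: 6, 7, 8, ….
For potato: p+6=v, o+7=v, t+8=b, a+9=j, t+10=d, o+11=z.

vvbjdz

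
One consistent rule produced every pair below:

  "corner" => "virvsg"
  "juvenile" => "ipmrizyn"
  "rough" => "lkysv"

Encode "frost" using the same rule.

xwsvj

The output letters match the input read backwards, each shifted +4: corner reversed is renroc. The word is reversed, then every letter is shifted forward by 4.
On frost: reverse → tsorf; then shift: t+4=x, s+4=w, o+4=s, r+4=v, f+4=j.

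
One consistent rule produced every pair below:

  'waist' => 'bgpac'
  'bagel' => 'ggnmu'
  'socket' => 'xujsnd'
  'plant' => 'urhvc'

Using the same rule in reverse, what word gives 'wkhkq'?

The shift increases by 1 at each position, starting from +5: 5, 6, 7, ….
Undoing it on wkhkq: w−5=r, k−6=e, h−7=a, k−8=c, q−9=h.

reach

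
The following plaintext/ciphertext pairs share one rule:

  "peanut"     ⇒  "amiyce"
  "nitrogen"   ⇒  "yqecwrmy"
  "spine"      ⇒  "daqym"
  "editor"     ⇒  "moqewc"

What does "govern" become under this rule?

rwgmcy

The shift depends on letter class: consonant p→a is +11, but vowel e→m is +8. Two shifts are in play — +8 for a/e/i/o/u, +11 for every other letter.
For govern: g(cons)+11=r, o(vowel)+8=w, v(cons)+11=g, e(vowel)+8=m, r(cons)+11=c, n(cons)+11=y.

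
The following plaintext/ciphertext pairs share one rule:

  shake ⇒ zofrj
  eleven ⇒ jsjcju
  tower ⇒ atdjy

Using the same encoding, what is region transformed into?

yjnntu

The shift depends on letter class: consonant s→z is +7, but vowel a→f is +5. The rule splits by letter class: vowels +5, consonants +7.
On region: r(cons)+7=y, e(vowel)+5=j, g(cons)+7=n, i(vowel)+5=n, o(vowel)+5=t, n(cons)+7=u.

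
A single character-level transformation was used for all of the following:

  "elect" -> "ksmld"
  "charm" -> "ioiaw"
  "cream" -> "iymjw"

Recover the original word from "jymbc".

dress

In elect: e→k is +6, l→s is +7, e→m is +8, c→l is +9 — the shift increases by 1 each position. The shift increases by 1 at each position, starting from +6: 6, 7, 8, ….
Undoing it on jymbc: j−6=d, y−7=r, m−8=e, b−9=s, c−10=s.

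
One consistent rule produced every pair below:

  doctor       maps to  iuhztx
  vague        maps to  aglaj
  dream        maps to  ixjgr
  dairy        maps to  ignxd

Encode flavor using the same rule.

krfbtx

Shifts by position in doctor: pos 0: d→i (+5), pos 1: o→u (+6), pos 2: c→h (+5), pos 3: t→z (+6) — repeating every 2. The shifts repeat in a cycle of length 2: positions 0,1,… shift by +5, +6, then the pattern repeats.
On flavor: f+5=k, l+6=r, a+5=f, v+6=b, o+5=t, r+6=x.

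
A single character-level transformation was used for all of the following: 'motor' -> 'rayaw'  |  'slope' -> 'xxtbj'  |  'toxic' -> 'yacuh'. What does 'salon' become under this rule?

It's a Vigenère-style cipher with numeric key [5,12]: position i shifts by key[i mod 2].
For salon: s+5=x, a+12=m, l+5=q, o+12=a, n+5=s.

xmqas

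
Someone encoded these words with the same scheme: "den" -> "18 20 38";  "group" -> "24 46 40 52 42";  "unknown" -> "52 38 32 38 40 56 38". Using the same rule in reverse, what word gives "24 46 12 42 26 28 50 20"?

d(#4)→18 and e(#5)→20: differences scale by 2, so n = 2·pos + 10. With a=1..z=26, the number is 2·pos + 10.
Undoing it on 24 46 12 42 26 28 50 20: 24→(24−10)÷2=7=g, 46→(46−10)÷2=18=r, 12→(12−10)÷2=1=a, 42→(42−10)÷2=16=p, 26→(26−10)÷2=8=h, 28→(28−10)÷2=9=i, 50→(50−10)÷2=20=t, 20→(20−10)÷2=5=e.

graphite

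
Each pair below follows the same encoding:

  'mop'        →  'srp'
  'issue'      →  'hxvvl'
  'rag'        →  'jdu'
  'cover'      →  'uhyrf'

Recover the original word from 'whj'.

The output letters match the input read backwards, each shifted +3: mop reversed is pom. Read the word backwards and shift each letter +3.
Undoing it on whj: shift back: w−3=t, h−3=e, j−3=g → teg; then reverse → get.

get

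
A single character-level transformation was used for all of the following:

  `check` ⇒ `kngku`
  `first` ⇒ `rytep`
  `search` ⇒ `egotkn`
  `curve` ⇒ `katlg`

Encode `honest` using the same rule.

nmbgep

c(2)→k(10) and h(7)→n(13) fit y≡11x+14 (mod 26); the inverse of 11 mod 26 is 19. Each letter's alphabet position (a=0..z=25) is mapped through 11·x+14 mod 26 — an affine cipher.
Applying it to honest: h(7)→11·7+14≡13=n; o(14)→11·14+14≡12=m; n(13)→11·13+14≡1=b; e(4)→11·4+14≡6=g; s(18)→11·18+14≡4=e; t(19)→11·19+14≡15=p (all mod 26).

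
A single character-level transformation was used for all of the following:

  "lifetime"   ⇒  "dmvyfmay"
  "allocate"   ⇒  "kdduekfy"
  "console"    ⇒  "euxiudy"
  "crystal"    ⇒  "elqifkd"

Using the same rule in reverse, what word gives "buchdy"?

double

l(11)→d(3) and i(8)→m(12) fit y≡23x+10 (mod 26); the inverse of 23 mod 26 is 17. This is an affine cipher: with a=0,…,z=25, each position x becomes (23x+10) mod 26.
Decoding buchdy: b(1)→17·(1−10)≡3=d; u(20)→17·(20−10)≡14=o; c(2)→17·(2−10)≡20=u; h(7)→17·(7−10)≡1=b; d(3)→17·(3−10)≡11=l; y(24)→17·(24−10)≡4=e (all mod 26).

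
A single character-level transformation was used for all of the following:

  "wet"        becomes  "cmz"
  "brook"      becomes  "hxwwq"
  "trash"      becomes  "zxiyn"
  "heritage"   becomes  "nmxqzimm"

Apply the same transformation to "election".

The shift depends on letter class: consonant w→c is +6, but vowel e→m is +8. Vowels shift forward by 8 and consonants shift forward by 6.
For election: e(vowel)+8=m, l(cons)+6=r, e(vowel)+8=m, c(cons)+6=i, t(cons)+6=z, i(vowel)+8=q, o(vowel)+8=w, n(cons)+6=t.

mrmizqwt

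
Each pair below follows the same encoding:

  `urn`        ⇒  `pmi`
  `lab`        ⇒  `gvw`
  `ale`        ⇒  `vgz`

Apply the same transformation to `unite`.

pidoz

Each letter is shifted forward by 21 in the alphabet (a Caesar shift of +21).
Applying it to unite: u+21=p, n+21=i, i+21=d, t+21=o, e+21=z.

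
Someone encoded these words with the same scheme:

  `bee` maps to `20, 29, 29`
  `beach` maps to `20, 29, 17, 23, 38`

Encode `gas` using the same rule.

35, 17, 71

b(#2)→20 and e(#5)→29: differences scale by 3, so n = 3·pos + 14. Each letter becomes 3×(its alphabet position, a=1..z=26) + 14.
For gas: g=7→35, a=1→17, s=19→71.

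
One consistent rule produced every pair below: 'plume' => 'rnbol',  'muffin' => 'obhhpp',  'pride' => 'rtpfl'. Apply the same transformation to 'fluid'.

hnbpf

The shift depends on letter class: consonant p→r is +2, but vowel u→b is +7. Vowels shift forward by 7 and consonants shift forward by 2.
On fluid: f(cons)+2=h, l(cons)+2=n, u(vowel)+7=b, i(vowel)+7=p, d(cons)+2=f.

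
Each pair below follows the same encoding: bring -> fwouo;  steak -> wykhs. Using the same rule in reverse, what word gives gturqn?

In bring: b→f is +4, r→w is +5, i→o is +6, n→u is +7 — the shift increases by 1 each position. The shift increases by 1 at each position, starting from +4: 4, 5, 6, ….
Undoing it on gturqn: g−4=c, t−5=o, u−6=o, r−7=k, q−8=i, n−9=e.

cookie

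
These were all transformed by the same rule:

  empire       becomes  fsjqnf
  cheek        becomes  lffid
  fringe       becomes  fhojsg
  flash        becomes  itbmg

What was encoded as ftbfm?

lease

The output letters match the input read backwards, each shifted +1: empire reversed is eripme. The word is reversed, then every letter is shifted forward by 1.
Decoding ftbfm: shift back: f−1=e, t−1=s, b−1=a, f−1=e, m−1=l → esael; then reverse → lease.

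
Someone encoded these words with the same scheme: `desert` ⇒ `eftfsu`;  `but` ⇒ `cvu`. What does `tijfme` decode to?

Compare letters: d→e is +1, e→f is +1, s→t is +1 — a constant shift. Every letter moves 1 place later in the alphabet, wrapping around z→a.
Undoing it on tijfme: t−1=s, i−1=h, j−1=i, f−1=e, m−1=l, e−1=d.

shield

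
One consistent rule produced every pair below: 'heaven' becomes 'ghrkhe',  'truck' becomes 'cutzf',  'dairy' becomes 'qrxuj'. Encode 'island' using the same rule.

Treating letters as 0–25, the rule is x ↦ 17x + 17 (mod 26).
Applying it to island: i(8)→17·8+17≡23=x; s(18)→17·18+17≡11=l; l(11)→17·11+17≡22=w; a(0)→17·0+17≡17=r; n(13)→17·13+17≡4=e; d(3)→17·3+17≡16=q (all mod 26).

xlwreq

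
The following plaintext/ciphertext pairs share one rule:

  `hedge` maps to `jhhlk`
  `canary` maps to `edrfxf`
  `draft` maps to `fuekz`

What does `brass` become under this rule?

In hedge: h→j is +2, e→h is +3, d→h is +4, g→l is +5 — the shift increases by 1 each position. Each letter shifts forward by (position + 2), i.e. 2, 3, 4, … — the shift grows by one for each successive letter.
On brass: b+2=d, r+3=u, a+4=e, s+5=x, s+6=y.

duexy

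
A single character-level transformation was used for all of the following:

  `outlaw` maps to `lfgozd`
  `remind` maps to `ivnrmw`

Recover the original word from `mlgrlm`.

notion

Each pair mirrors across the alphabet (o↔l, u↔f, t↔g): positions sum to 25. This is the alphabet-reversal cipher (Atbash): a becomes z, b becomes y, etc.
Decoding mlgrlm: m↔n, l↔o, g↔t, r↔i, l↔o, m↔n.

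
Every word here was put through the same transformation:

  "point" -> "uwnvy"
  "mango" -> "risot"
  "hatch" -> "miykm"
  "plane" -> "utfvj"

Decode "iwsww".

donor

It's a Vigenère-style cipher with numeric key [5,8]: position i shifts by key[i mod 2].
Undoing it on iwsww: i−5=d, w−8=o, s−5=n, w−8=o, w−5=r.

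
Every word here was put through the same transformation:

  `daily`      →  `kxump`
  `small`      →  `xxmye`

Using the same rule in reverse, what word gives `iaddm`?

The output letters match the input read backwards, each shifted +12: daily reversed is yliad. Read the word backwards and shift each letter +12.
Reversing it on iaddm: shift back: i−12=w, a−12=o, d−12=r, d−12=r, m−12=a → worra; then reverse → arrow.

arrow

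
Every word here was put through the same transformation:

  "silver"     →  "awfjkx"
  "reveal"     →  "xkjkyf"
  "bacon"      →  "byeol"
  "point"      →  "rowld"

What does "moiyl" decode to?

woman

s(18)→a(0) and i(8)→w(22) fit y≡3x+24 (mod 26); the inverse of 3 mod 26 is 9. Treating letters as 0–25, the rule is x ↦ 3x + 24 (mod 26).
Undoing it on moiyl: m(12)→9·(12−24)≡22=w; o(14)→9·(14−24)≡14=o; i(8)→9·(8−24)≡12=m; y(24)→9·(24−24)≡0=a; l(11)→9·(11−24)≡13=n (all mod 26).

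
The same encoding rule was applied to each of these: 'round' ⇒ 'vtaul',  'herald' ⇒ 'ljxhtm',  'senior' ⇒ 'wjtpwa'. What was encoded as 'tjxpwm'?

period

In round: r→v is +4, o→t is +5, u→a is +6, n→u is +7 — the shift increases by 1 each position. Letter i (0-indexed) is shifted by i+4, so successive shifts are 4, 5, 6, ….
Undoing it on tjxpwm: t−4=p, j−5=e, x−6=r, p−7=i, w−8=o, m−9=d.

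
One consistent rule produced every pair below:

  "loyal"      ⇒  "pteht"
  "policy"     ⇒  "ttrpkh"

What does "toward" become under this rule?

xtchzm

Each letter shifts forward by (position + 4), i.e. 4, 5, 6, … — the shift grows by one for each successive letter.
For toward: t+4=x, o+5=t, w+6=c, a+7=h, r+8=z, d+9=m.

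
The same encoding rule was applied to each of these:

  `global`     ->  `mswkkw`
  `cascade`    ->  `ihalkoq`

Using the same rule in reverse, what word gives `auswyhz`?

In global: g→m is +6, l→s is +7, o→w is +8, b→k is +9 — the shift increases by 1 each position. Letter i (0-indexed) is shifted by i+6, so successive shifts are 6, 7, 8, ….
Reversing it on auswyhz: a−6=u, u−7=n, s−8=k, w−9=n, y−10=o, h−11=w, z−12=n.

unknown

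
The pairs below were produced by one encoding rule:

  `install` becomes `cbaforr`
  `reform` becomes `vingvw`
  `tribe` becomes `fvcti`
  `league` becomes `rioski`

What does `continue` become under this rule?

i(8)→c(2) and n(13)→b(1) fit y≡5x+14 (mod 26); the inverse of 5 mod 26 is 21. Each letter's alphabet position (a=0..z=25) is mapped through 5·x+14 mod 26 — an affine cipher.
For continue: c(2)→5·2+14≡24=y; o(14)→5·14+14≡6=g; n(13)→5·13+14≡1=b; t(19)→5·19+14≡5=f; i(8)→5·8+14≡2=c; n(13)→5·13+14≡1=b; u(20)→5·20+14≡10=k; e(4)→5·4+14≡8=i (all mod 26).

ygbfcbki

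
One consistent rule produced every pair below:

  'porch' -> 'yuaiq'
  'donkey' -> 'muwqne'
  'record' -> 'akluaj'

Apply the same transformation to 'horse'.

quayn

Shifts by position in porch: pos 0: p→y (+9), pos 1: o→u (+6), pos 2: r→a (+9), pos 3: c→i (+6) — repeating every 2. A repeating key of period 2 is used — shifts +9, +6 over and over.
On horse: h+9=q, o+6=u, r+9=a, s+6=y, e+9=n.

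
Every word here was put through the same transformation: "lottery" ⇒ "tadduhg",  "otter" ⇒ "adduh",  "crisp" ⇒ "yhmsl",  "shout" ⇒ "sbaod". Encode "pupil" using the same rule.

l(11)→t(19) and o(14)→a(0) fit y≡11x+2 (mod 26); the inverse of 11 mod 26 is 19. Each letter's alphabet position (a=0..z=25) is mapped through 11·x+2 mod 26 — an affine cipher.
Applying it to pupil: p(15)→11·15+2≡11=l; u(20)→11·20+2≡14=o; p(15)→11·15+2≡11=l; i(8)→11·8+2≡12=m; l(11)→11·11+2≡19=t (all mod 26).

lolmt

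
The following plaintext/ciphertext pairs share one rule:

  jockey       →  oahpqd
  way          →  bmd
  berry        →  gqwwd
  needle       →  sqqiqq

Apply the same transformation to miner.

rusqw

Two shifts are in play — +12 for a/e/i/o/u, +5 for every other letter.
On miner: m(cons)+5=r, i(vowel)+12=u, n(cons)+5=s, e(vowel)+12=q, r(cons)+5=w.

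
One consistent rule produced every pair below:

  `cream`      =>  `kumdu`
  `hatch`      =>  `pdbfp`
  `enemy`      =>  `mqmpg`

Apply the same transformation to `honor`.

prvrz

Shifts by position in cream: pos 0: c→k (+8), pos 1: r→u (+3), pos 2: e→m (+8), pos 3: a→d (+3) — repeating every 2. It's a Vigenère-style cipher with numeric key [8,3]: position i shifts by key[i mod 2].
Applying it to honor: h+8=p, o+3=r, n+8=v, o+3=r, r+8=z.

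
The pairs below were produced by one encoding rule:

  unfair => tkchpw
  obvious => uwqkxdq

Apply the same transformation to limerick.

The output letters match the input read backwards, each shifted +2: unfair reversed is riafnu. The word is reversed, then every letter is shifted forward by 2.
Applying it to limerick: reverse → kciremil; then shift: k+2=m, c+2=e, i+2=k, r+2=t, e+2=g, m+2=o, i+2=k, l+2=n.

mektgokn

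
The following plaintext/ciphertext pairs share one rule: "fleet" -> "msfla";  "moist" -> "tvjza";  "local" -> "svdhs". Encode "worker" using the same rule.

dvsrls

Shifts by position in fleet: pos 0: f→m (+7), pos 1: l→s (+7), pos 2: e→f (+1), pos 3: e→l (+7), pos 4: t→a (+7) — repeating every 3. It's a Vigenère-style cipher with numeric key [7,7,1]: position i shifts by key[i mod 3].
Applying it to worker: w+7=d, o+7=v, r+1=s, k+7=r, e+7=l, r+1=s.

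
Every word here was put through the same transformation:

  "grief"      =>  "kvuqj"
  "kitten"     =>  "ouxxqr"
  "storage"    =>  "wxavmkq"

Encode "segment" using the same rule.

Two shifts are in play — +12 for a/e/i/o/u, +4 for every other letter.
For segment: s(cons)+4=w, e(vowel)+12=q, g(cons)+4=k, m(cons)+4=q, e(vowel)+12=q, n(cons)+4=r, t(cons)+4=x.

wqkqqrx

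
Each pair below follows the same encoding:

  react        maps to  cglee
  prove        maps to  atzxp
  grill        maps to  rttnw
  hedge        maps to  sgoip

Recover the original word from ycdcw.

Shifts by position in react: pos 0: r→c (+11), pos 1: e→g (+2), pos 2: a→l (+11), pos 3: c→e (+2) — repeating every 2. It's a Vigenère-style cipher with numeric key [11,2]: position i shifts by key[i mod 2].
Decoding ycdcw: y−11=n, c−2=a, d−11=s, c−2=a, w−11=l.

nasal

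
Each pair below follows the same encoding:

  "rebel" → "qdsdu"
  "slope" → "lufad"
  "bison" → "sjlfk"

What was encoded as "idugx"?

delta

r(17)→q(16) and e(4)→d(3) fit y≡21x+23 (mod 26); the inverse of 21 mod 26 is 5. This is an affine cipher: with a=0,…,z=25, each position x becomes (21x+23) mod 26.
Reversing it on idugx: i(8)→5·(8−23)≡3=d; d(3)→5·(3−23)≡4=e; u(20)→5·(20−23)≡11=l; g(6)→5·(6−23)≡19=t; x(23)→5·(23−23)≡0=a (all mod 26).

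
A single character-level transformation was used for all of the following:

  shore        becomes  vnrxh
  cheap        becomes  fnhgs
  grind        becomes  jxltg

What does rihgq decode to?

ocean

Shifts by position in shore: pos 0: s→v (+3), pos 1: h→n (+6), pos 2: o→r (+3), pos 3: r→x (+6) — repeating every 2. A repeating key of period 2 is used — shifts +3, +6 over and over.
Undoing it on rihgq: r−3=o, i−6=c, h−3=e, g−6=a, q−3=n.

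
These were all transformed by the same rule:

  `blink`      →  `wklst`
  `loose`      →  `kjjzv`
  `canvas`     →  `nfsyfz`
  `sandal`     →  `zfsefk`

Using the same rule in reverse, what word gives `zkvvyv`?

b(1)→w(22) and l(11)→k(10) fit y≡17x+5 (mod 26); the inverse of 17 mod 26 is 23. Treating letters as 0–25, the rule is x ↦ 17x + 5 (mod 26).
Decoding zkvvyv: z(25)→23·(25−5)≡18=s; k(10)→23·(10−5)≡11=l; v(21)→23·(21−5)≡4=e; v(21)→23·(21−5)≡4=e; y(24)→23·(24−5)≡21=v; v(21)→23·(21−5)≡4=e (all mod 26).

sleeve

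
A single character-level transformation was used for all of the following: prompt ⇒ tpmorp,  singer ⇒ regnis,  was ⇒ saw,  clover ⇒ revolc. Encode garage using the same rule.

The output letters match the input read backwards: prompt reversed is tpmorp. It's just the letters in reverse order.
For garage: reverse → egarag.

egarag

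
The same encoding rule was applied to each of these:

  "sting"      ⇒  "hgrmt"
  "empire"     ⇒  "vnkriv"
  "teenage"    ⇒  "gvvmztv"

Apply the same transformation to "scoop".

hxllk

Each pair mirrors across the alphabet (s↔h, t↔g, i↔r): positions sum to 25. Letters are reflected about the middle of the alphabet (position → 25−position): Atbash.
On scoop: s↔h, c↔x, o↔l, o↔l, p↔k.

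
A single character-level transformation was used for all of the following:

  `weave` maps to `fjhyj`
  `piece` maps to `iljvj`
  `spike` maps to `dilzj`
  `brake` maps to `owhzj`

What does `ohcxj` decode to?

w(22)→f(5) and e(4)→j(9) fit y≡7x+7 (mod 26); the inverse of 7 mod 26 is 15. Each letter's alphabet position (a=0..z=25) is mapped through 7·x+7 mod 26 — an affine cipher.
Undoing it on ohcxj: o(14)→15·(14−7)≡1=b; h(7)→15·(7−7)≡0=a; c(2)→15·(2−7)≡3=d; x(23)→15·(23−7)≡6=g; j(9)→15·(9−7)≡4=e (all mod 26).

badge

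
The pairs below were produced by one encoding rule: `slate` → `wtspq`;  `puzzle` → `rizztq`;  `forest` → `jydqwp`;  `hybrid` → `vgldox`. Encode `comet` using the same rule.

eymqp

s(18)→w(22) and l(11)→t(19) fit y≡19x+18 (mod 26); the inverse of 19 mod 26 is 11. Treating letters as 0–25, the rule is x ↦ 19x + 18 (mod 26).
On comet: c(2)→19·2+18≡4=e; o(14)→19·14+18≡24=y; m(12)→19·12+18≡12=m; e(4)→19·4+18≡16=q; t(19)→19·19+18≡15=p (all mod 26).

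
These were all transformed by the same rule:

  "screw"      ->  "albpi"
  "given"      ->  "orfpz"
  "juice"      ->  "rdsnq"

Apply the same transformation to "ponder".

xxxoqe

In screw: s→a is +8, c→l is +9, r→b is +10, e→p is +11 — the shift increases by 1 each position. The shift increases by 1 at each position, starting from +8: 8, 9, 10, ….
Applying it to ponder: p+8=x, o+9=x, n+10=x, d+11=o, e+12=q, r+13=e.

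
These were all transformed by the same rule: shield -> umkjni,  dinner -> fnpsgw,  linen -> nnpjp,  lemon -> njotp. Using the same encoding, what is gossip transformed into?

Shifts by position in shield: pos 0: s→u (+2), pos 1: h→m (+5), pos 2: i→k (+2), pos 3: e→j (+5) — repeating every 2. The shifts repeat in a cycle of length 2: positions 0,1,… shift by +2, +5, then the pattern repeats.
For gossip: g+2=i, o+5=t, s+2=u, s+5=x, i+2=k, p+5=u.

ituxku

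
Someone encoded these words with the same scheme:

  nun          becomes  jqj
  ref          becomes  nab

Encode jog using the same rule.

Compare letters: n→j is +22, u→q is +22, n→j is +22 — a constant shift. Each letter is shifted forward by 22 in the alphabet (a Caesar shift of +22).
On jog: j+22=f, o+22=k, g+22=c.

fkc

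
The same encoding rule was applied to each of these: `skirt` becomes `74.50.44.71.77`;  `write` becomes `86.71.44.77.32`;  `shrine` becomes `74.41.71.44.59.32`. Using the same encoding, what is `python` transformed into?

s(#19)→74 and k(#11)→50: differences scale by 3, so n = 3·pos + 17. Each letter becomes 3×(its alphabet position, a=1..z=26) + 17.
Applying it to python: p=16→65, y=25→92, t=20→77, h=8→41, o=15→62, n=14→59.

65.92.77.41.62.59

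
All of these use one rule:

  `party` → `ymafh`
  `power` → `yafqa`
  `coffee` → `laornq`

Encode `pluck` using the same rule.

Shifts by position in party: pos 0: p→y (+9), pos 1: a→m (+12), pos 2: r→a (+9), pos 3: t→f (+12) — repeating every 2. It's a Vigenère-style cipher with numeric key [9,12]: position i shifts by key[i mod 2].
For pluck: p+9=y, l+12=x, u+9=d, c+12=o, k+9=t.

yxdot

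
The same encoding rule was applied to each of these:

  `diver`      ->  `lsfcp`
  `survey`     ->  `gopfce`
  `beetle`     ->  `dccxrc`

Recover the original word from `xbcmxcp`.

d(3)→l(11) and i(8)→s(18) fit y≡17x+12 (mod 26); the inverse of 17 mod 26 is 23. This is an affine cipher: with a=0,…,z=25, each position x becomes (17x+12) mod 26.
Undoing it on xbcmxcp: x(23)→23·(23−12)≡19=t; b(1)→23·(1−12)≡7=h; c(2)→23·(2−12)≡4=e; m(12)→23·(12−12)≡0=a; x(23)→23·(23−12)≡19=t; c(2)→23·(2−12)≡4=e; p(15)→23·(15−12)≡17=r (all mod 26).

theater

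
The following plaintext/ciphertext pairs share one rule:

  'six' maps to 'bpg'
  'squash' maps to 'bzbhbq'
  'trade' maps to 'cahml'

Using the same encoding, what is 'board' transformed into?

kvham

The shift depends on letter class: consonant s→b is +9, but vowel i→p is +7. The rule splits by letter class: vowels +7, consonants +9.
For board: b(cons)+9=k, o(vowel)+7=v, a(vowel)+7=h, r(cons)+9=a, d(cons)+9=m.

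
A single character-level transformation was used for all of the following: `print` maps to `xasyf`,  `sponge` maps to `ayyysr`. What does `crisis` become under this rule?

kasduf

In print: p→x is +8, r→a is +9, i→s is +10, n→y is +11 — the shift increases by 1 each position. Each letter shifts forward by (position + 8), i.e. 8, 9, 10, … — the shift grows by one for each successive letter.
For crisis: c+8=k, r+9=a, i+10=s, s+11=d, i+12=u, s+13=f.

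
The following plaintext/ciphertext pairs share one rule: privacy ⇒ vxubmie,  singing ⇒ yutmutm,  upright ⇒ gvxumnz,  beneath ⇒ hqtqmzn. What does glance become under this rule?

mrmtiq

Two shifts are in play — +12 for a/e/i/o/u, +6 for every other letter.
On glance: g(cons)+6=m, l(cons)+6=r, a(vowel)+12=m, n(cons)+6=t, c(cons)+6=i, e(vowel)+12=q.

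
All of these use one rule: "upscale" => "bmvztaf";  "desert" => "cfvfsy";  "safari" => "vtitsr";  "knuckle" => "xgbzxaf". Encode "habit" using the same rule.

otwry

u(20)→b(1) and p(15)→m(12) fit y≡3x+19 (mod 26); the inverse of 3 mod 26 is 9. Each letter's alphabet position (a=0..z=25) is mapped through 3·x+19 mod 26 — an affine cipher.
On habit: h(7)→3·7+19≡14=o; a(0)→3·0+19≡19=t; b(1)→3·1+19≡22=w; i(8)→3·8+19≡17=r; t(19)→3·19+19≡24=y (all mod 26).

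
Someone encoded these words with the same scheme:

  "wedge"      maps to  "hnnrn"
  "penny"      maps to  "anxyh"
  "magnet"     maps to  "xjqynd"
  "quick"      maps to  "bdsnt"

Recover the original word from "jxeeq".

Shifts by position in wedge: pos 0: w→h (+11), pos 1: e→n (+9), pos 2: d→n (+10), pos 3: g→r (+11), pos 4: e→n (+9) — repeating every 3. A repeating key of period 3 is used — shifts +11, +9, +10 over and over.
Undoing it on jxeeq: j−11=y, x−9=o, e−10=u, e−11=t, q−9=h.

youth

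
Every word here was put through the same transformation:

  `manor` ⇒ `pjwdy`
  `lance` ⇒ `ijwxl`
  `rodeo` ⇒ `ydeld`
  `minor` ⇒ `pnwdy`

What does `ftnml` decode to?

m(12)→p(15) and a(0)→j(9) fit y≡7x+9 (mod 26); the inverse of 7 mod 26 is 15. Treating letters as 0–25, the rule is x ↦ 7x + 9 (mod 26).
Decoding ftnml: f(5)→15·(5−9)≡18=s; t(19)→15·(19−9)≡20=u; n(13)→15·(13−9)≡8=i; m(12)→15·(12−9)≡19=t; l(11)→15·(11−9)≡4=e (all mod 26).

suite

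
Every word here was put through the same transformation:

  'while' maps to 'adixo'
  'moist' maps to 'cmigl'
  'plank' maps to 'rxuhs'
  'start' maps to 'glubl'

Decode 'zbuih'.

brain

w(22)→a(0) and h(7)→d(3) fit y≡5x+20 (mod 26); the inverse of 5 mod 26 is 21. Each letter's alphabet position (a=0..z=25) is mapped through 5·x+20 mod 26 — an affine cipher.
Reversing it on zbuih: z(25)→21·(25−20)≡1=b; b(1)→21·(1−20)≡17=r; u(20)→21·(20−20)≡0=a; i(8)→21·(8−20)≡8=i; h(7)→21·(7−20)≡13=n (all mod 26).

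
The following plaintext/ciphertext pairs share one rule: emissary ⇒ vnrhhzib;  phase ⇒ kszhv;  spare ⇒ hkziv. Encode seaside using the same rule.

hvzhrwv

Each pair mirrors across the alphabet (e↔v, m↔n, i↔r): positions sum to 25. Each letter is replaced by its mirror in the alphabet: a↔z, b↔y, c↔x, and so on (the Atbash cipher).
For seaside: s↔h, e↔v, a↔z, s↔h, i↔r, d↔w, e↔v.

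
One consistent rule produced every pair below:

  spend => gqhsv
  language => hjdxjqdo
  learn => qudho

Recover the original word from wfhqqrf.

The output letters match the input read backwards, each shifted +3: spend reversed is dneps. Read the word backwards and shift each letter +3.
Decoding wfhqqrf: shift back: w−3=t, f−3=c, h−3=e, q−3=n, q−3=n, r−3=o, f−3=c → tcennoc; then reverse → connect.

connect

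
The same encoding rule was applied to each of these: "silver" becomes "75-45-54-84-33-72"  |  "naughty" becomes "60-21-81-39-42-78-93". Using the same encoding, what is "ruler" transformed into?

s(#19)→75 and i(#9)→45: differences scale by 3, so n = 3·pos + 18. Each letter becomes 3×(its alphabet position, a=1..z=26) + 18.
For ruler: r=18→72, u=21→81, l=12→54, e=5→33, r=18→72.

72-81-54-33-72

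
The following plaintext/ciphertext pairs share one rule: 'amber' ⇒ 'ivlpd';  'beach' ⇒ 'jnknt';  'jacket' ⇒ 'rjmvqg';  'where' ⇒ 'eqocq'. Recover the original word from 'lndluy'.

detail

Letter i (0-indexed) is shifted by i+8, so successive shifts are 8, 9, 10, ….
Reversing it on lndluy: l−8=d, n−9=e, d−10=t, l−11=a, u−12=i, y−13=l.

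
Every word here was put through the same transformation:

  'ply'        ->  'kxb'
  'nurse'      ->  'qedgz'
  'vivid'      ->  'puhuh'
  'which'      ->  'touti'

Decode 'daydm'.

armor

The output letters match the input read backwards, each shifted +12: ply reversed is ylp. Read the word backwards and shift each letter +12.
Reversing it on daydm: shift back: d−12=r, a−12=o, y−12=m, d−12=r, m−12=a → romra; then reverse → armor.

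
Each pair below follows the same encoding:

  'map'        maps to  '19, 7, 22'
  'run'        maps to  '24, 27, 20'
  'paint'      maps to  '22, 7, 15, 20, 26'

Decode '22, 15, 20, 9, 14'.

pinch

m is letter #13 and maps to 19: an offset of 6. The number is (letter's place in the alphabet, a=1) + 6.
Reversing it on 22, 15, 20, 9, 14: 22→(22−6)÷1=16=p, 15→(15−6)÷1=9=i, 20→(20−6)÷1=14=n, 9→(9−6)÷1=3=c, 14→(14−6)÷1=8=h.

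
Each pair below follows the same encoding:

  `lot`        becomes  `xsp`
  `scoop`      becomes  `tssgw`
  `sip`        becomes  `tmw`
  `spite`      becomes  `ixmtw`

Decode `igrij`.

fence

The output letters match the input read backwards, each shifted +4: lot reversed is tol. Read the word backwards and shift each letter +4.
Undoing it on igrij: shift back: i−4=e, g−4=c, r−4=n, i−4=e, j−4=f → ecnef; then reverse → fence.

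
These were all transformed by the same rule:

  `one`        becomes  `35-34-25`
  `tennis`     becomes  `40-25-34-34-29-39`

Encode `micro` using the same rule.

o is letter #15 and maps to 35: an offset of 20. Letters become their 1-based position plus 20 (so a→21, b→22, …).
On micro: m=13→33, i=9→29, c=3→23, r=18→38, o=15→35.

33-29-23-38-35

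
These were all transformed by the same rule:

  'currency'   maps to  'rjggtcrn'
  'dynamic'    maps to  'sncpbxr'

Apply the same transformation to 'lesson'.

Compare letters: c→r is +15, u→j is +15, r→g is +15 — a constant shift. It's a constant shift of +15 (ROT15).
For lesson: l+15=a, e+15=t, s+15=h, s+15=h, o+15=d, n+15=c.

athhdc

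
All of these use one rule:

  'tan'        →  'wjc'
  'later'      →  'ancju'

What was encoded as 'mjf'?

wad

The output letters match the input read backwards, each shifted +9: tan reversed is nat. Two steps: reverse the string, then apply a Caesar shift of +9.
Undoing it on mjf: shift back: m−9=d, j−9=a, f−9=w → daw; then reverse → wad.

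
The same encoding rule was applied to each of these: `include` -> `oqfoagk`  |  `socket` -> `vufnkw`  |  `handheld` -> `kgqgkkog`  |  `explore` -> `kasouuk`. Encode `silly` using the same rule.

Vowels shift forward by 6 and consonants shift forward by 3.
For silly: s(cons)+3=v, i(vowel)+6=o, l(cons)+3=o, l(cons)+3=o, y(cons)+3=b.

vooob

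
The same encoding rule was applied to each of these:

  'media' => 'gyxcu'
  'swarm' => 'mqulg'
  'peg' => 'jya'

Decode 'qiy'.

Compare letters: m→g is +20, e→y is +20, d→x is +20 — a constant shift. Each letter is shifted forward by 20 in the alphabet (a Caesar shift of +20).
Reversing it on qiy: q−20=w, i−20=o, y−20=e.

woe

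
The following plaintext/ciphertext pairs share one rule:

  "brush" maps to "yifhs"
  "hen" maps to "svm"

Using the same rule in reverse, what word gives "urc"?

fix

Each pair mirrors across the alphabet (b↔y, r↔i, u↔f): positions sum to 25. Letters are reflected about the middle of the alphabet (position → 25−position): Atbash.
Undoing it on urc: u↔f, r↔i, c↔x.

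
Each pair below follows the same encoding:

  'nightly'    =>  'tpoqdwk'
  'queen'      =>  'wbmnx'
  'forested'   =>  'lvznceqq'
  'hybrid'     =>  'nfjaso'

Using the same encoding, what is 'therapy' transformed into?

zomakak

In nightly: n→t is +6, i→p is +7, g→o is +8, h→q is +9 — the shift increases by 1 each position. Each letter shifts forward by (position + 6), i.e. 6, 7, 8, … — the shift grows by one for each successive letter.
For therapy: t+6=z, h+7=o, e+8=m, r+9=a, a+10=k, p+11=a, y+12=k.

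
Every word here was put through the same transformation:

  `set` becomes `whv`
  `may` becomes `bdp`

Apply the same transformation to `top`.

srw

Read the word backwards and shift each letter +3.
Applying it to top: reverse → pot; then shift: p+3=s, o+3=r, t+3=w.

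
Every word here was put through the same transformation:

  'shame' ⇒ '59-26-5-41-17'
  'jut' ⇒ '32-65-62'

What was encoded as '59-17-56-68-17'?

s(#19)→59 and h(#8)→26: differences scale by 3, so n = 3·pos + 2. Each letter becomes 3×(its alphabet position, a=1..z=26) + 2.
Decoding 59-17-56-68-17: 59→(59−2)÷3=19=s, 17→(17−2)÷3=5=e, 56→(56−2)÷3=18=r, 68→(68−2)÷3=22=v, 17→(17−2)÷3=5=e.

serve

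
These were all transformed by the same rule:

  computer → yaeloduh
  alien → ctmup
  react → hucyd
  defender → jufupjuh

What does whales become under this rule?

c(2)→y(24) and o(14)→a(0) fit y≡11x+2 (mod 26); the inverse of 11 mod 26 is 19. This is an affine cipher: with a=0,…,z=25, each position x becomes (11x+2) mod 26.
On whales: w(22)→11·22+2≡10=k; h(7)→11·7+2≡1=b; a(0)→11·0+2≡2=c; l(11)→11·11+2≡19=t; e(4)→11·4+2≡20=u; s(18)→11·18+2≡18=s (all mod 26).

kbctus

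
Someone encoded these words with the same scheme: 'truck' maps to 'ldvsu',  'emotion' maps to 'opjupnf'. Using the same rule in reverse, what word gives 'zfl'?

key

The output letters match the input read backwards, each shifted +1: truck reversed is kcurt. Two steps: reverse the string, then apply a Caesar shift of +1.
Decoding zfl: shift back: z−1=y, f−1=e, l−1=k → yek; then reverse → key.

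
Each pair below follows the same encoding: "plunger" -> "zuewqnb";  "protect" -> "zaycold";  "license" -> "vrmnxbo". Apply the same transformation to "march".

wjblr

Shifts by position in plunger: pos 0: p→z (+10), pos 1: l→u (+9), pos 2: u→e (+10), pos 3: n→w (+9) — repeating every 2. A repeating key of period 2 is used — shifts +10, +9 over and over.
On march: m+10=w, a+9=j, r+10=b, c+9=l, h+10=r.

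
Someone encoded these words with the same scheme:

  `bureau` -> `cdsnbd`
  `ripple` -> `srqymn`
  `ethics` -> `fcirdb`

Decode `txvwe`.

sound

Shifts by position in bureau: pos 0: b→c (+1), pos 1: u→d (+9), pos 2: r→s (+1), pos 3: e→n (+9) — repeating every 2. A repeating key of period 2 is used — shifts +1, +9 over and over.
Reversing it on txvwe: t−1=s, x−9=o, v−1=u, w−9=n, e−1=d.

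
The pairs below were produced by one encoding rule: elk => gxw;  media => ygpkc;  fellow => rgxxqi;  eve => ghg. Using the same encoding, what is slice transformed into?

exkog

The shift depends on letter class: consonant l→x is +12, but vowel e→g is +2. The rule splits by letter class: vowels +2, consonants +12.
On slice: s(cons)+12=e, l(cons)+12=x, i(vowel)+2=k, c(cons)+12=o, e(vowel)+2=g.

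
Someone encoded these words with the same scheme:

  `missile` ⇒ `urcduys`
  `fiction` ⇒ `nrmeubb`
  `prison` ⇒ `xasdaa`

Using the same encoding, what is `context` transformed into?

kxxeqkh

In missile: m→u is +8, i→r is +9, s→c is +10, s→d is +11 — the shift increases by 1 each position. Each letter shifts forward by (position + 8), i.e. 8, 9, 10, … — the shift grows by one for each successive letter.
On context: c+8=k, o+9=x, n+10=x, t+11=e, e+12=q, x+13=k, t+14=h.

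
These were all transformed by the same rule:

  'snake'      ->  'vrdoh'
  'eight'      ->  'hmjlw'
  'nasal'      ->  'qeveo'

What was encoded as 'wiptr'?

tempo

Shifts by position in snake: pos 0: s→v (+3), pos 1: n→r (+4), pos 2: a→d (+3), pos 3: k→o (+4) — repeating every 2. It's a Vigenère-style cipher with numeric key [3,4]: position i shifts by key[i mod 2].
Reversing it on wiptr: w−3=t, i−4=e, p−3=m, t−4=p, r−3=o.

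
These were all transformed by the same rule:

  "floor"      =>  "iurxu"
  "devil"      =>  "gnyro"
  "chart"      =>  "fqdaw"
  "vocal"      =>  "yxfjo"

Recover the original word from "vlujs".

Shifts by position in floor: pos 0: f→i (+3), pos 1: l→u (+9), pos 2: o→r (+3), pos 3: o→x (+9) — repeating every 2. It's a Vigenère-style cipher with numeric key [3,9]: position i shifts by key[i mod 2].
Decoding vlujs: v−3=s, l−9=c, u−3=r, j−9=a, s−3=p.

scrap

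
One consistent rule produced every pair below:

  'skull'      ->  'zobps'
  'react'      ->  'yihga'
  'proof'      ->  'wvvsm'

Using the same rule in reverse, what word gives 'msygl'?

Shifts by position in skull: pos 0: s→z (+7), pos 1: k→o (+4), pos 2: u→b (+7), pos 3: l→p (+4) — repeating every 2. A repeating key of period 2 is used — shifts +7, +4 over and over.
Reversing it on msygl: m−7=f, s−4=o, y−7=r, g−4=c, l−7=e.

force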